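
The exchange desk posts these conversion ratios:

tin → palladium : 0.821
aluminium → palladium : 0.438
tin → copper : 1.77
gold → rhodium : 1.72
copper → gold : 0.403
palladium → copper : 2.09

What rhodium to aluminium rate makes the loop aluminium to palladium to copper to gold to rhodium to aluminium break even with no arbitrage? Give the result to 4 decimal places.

1.5760

Known legs of the cycle: 0.438 × 2.09 × 0.403 × 1.72 = 0.6345325272
For no arbitrage the full-cycle product must be 1, so the missing rate is 1 / 0.6345325272 ≈ 1.575963.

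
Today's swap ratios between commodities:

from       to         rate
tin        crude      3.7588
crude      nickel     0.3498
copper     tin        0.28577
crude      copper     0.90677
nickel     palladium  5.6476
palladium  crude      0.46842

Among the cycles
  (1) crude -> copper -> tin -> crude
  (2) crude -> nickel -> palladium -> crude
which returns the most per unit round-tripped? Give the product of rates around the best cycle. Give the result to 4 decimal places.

(1) 0.90677 × 0.28577 × 3.7588 = 0.97401
(2) 0.3498 × 5.6476 × 0.46842 = 0.92538
Highest is cycle (1) at 0.9740 (≤1, no arbitrage).

0.9740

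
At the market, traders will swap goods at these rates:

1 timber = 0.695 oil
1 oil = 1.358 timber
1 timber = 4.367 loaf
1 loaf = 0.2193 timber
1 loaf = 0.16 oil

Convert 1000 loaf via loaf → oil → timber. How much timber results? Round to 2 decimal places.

217.28

1000 loaf × 0.16 = 160 oil
160 oil × 1.358 = 217.28 timber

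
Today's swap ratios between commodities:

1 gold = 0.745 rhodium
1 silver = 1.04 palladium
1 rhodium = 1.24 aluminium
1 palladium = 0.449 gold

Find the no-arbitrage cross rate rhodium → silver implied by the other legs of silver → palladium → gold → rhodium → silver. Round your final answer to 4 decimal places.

2.8745

Known legs of the cycle: 1.04 × 0.449 × 0.745 = 0.3478852
For no arbitrage the full-cycle product must be 1, so the missing rate is 1 / 0.3478852 ≈ 2.874511.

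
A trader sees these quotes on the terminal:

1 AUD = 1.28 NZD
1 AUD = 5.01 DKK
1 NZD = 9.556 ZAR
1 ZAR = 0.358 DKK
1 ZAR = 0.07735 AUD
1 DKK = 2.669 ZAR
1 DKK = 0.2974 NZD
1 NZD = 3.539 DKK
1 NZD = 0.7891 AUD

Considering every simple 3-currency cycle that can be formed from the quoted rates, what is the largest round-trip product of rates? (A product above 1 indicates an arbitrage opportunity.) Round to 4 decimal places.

AUD→DKK→NZD→AUD: 5.01 × 0.2974 × 0.7891 = 1.17574
AUD→DKK→ZAR→AUD: 5.01 × 2.669 × 0.07735 = 1.03430
DKK→NZD→ZAR→DKK: 0.2974 × 9.556 × 0.358 = 1.01742
AUD→NZD→ZAR→AUD: 1.28 × 9.556 × 0.07735 = 0.94612
Maximum is AUD→DKK→NZD→AUD at 1.1757; arbitrage exists.

1.1757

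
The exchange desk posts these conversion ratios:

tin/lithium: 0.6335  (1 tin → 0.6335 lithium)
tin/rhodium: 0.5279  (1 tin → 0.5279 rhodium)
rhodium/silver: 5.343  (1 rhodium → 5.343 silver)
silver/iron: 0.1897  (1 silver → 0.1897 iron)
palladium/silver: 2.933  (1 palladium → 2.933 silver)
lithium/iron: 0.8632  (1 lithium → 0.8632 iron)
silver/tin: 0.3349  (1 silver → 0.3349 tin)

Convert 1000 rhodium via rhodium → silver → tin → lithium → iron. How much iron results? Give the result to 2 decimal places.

1000 rhodium × 5.343 = 5343 silver
5343 silver × 0.3349 = 1789.3707 tin
1789.3707 tin × 0.6335 = 1133.56633845 lithium
1133.56633845 lithium × 0.8632 = 978.49446335004 iron

978.49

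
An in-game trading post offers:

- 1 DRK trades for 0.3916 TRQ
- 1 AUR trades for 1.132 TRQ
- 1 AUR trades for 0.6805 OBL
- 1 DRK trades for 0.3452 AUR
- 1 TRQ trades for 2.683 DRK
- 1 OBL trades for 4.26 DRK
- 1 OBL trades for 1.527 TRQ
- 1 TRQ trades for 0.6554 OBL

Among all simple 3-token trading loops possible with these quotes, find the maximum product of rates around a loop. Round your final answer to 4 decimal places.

OBL→DRK→TRQ→OBL: 4.26 × 0.3916 × 0.6554 = 1.09335
TRQ→DRK→AUR→TRQ: 2.683 × 0.3452 × 1.132 = 1.04843
OBL→DRK→AUR→OBL: 4.26 × 0.3452 × 0.6805 = 1.00071
Maximum is OBL→DRK→TRQ→OBL at 1.0933; arbitrage exists.

1.0933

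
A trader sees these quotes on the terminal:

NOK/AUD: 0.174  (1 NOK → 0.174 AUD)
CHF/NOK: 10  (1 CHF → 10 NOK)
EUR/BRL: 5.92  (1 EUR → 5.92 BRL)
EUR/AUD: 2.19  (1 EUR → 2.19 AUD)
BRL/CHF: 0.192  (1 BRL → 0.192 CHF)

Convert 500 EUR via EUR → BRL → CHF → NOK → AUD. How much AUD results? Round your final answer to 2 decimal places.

988.88

500 EUR × 5.92 = 2960 BRL
2960 BRL × 0.192 = 568.32 CHF
568.32 CHF × 10 = 5683.2 NOK
5683.2 NOK × 0.174 = 988.8768 AUD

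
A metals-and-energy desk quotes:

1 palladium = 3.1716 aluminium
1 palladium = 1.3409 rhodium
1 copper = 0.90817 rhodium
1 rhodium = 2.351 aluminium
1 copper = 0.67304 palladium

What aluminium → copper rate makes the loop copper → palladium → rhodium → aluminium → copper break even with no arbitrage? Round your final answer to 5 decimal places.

0.47131

Known legs of the cycle: 0.67304 × 1.3409 × 2.351 = 2.121728918936
For no arbitrage the full-cycle product must be 1, so the missing rate is 1 / 2.121728918936 ≈ 0.4713137.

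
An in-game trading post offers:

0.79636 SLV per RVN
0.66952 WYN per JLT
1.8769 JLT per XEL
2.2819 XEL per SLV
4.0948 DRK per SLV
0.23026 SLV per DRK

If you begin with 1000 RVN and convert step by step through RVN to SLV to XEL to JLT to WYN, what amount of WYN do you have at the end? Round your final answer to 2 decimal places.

2283.55

1000 RVN × 0.79636 = 796.36 SLV
796.36 SLV × 2.2819 = 1817.213884 XEL
1817.213884 XEL × 1.8769 = 3410.7287388796 JLT
3410.7287388796 JLT × 0.66952 = 2283.551105254669792 WYN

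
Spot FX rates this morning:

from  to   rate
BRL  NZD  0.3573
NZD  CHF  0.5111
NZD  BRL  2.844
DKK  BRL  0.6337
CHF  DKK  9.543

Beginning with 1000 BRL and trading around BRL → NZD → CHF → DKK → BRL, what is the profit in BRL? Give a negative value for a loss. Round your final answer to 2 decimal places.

1000 BRL × 0.3573 = 357.3 NZD
357.3 NZD × 0.5111 = 182.61603 CHF
182.61603 CHF × 9.543 = 1742.70477429 DKK
1742.70477429 DKK × 0.6337 = 1104.352015467573 BRL
Net change: 1104.352015467573 − 1000 = 104.352015467573 BRL

104.35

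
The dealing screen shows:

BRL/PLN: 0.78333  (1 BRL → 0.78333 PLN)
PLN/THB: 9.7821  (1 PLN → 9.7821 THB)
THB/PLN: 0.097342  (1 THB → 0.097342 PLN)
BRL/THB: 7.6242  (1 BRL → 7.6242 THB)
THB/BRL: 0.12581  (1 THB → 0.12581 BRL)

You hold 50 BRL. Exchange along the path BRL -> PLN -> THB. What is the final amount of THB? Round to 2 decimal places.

50 BRL × 0.78333 = 39.1665 PLN
39.1665 PLN × 9.7821 = 383.13061965 THB

383.13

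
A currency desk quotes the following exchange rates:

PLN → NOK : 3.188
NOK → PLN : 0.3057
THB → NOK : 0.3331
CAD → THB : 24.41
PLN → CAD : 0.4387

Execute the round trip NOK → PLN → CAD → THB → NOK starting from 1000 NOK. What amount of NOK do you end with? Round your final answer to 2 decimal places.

1000 NOK × 0.3057 = 305.7 PLN
305.7 PLN × 0.4387 = 134.11059 CAD
134.11059 CAD × 24.41 = 3273.6395019 THB
3273.6395019 THB × 0.3331 = 1090.44931808289 NOK

1090.45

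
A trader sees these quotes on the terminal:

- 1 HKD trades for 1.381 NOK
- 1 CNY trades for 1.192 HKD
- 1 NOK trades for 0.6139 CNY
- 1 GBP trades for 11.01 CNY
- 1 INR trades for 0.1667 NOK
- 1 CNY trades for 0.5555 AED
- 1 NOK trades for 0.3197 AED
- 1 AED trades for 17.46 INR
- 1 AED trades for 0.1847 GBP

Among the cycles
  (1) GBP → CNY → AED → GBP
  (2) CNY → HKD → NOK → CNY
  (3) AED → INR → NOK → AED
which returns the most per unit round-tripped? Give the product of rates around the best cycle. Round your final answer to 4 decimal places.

1.1296

(1) 11.01 × 0.5555 × 0.1847 = 1.12964
(2) 1.192 × 1.381 × 0.6139 = 1.01057
(3) 17.46 × 0.1667 × 0.3197 = 0.93051
Highest is cycle (1) at 1.1296 (>1, arbitrage).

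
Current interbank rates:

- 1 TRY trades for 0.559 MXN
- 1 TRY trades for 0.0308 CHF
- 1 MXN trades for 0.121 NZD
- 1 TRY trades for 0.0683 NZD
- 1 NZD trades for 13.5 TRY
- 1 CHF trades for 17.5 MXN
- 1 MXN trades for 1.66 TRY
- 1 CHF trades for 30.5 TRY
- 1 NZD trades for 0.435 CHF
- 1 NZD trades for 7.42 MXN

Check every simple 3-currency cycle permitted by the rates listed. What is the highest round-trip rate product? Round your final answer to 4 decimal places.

NZD→CHF→MXN→NZD: 0.435 × 17.5 × 0.121 = 0.92111
NZD→TRY→MXN→NZD: 13.5 × 0.559 × 0.121 = 0.91313
NZD→CHF→TRY→NZD: 0.435 × 30.5 × 0.0683 = 0.90617
MXN→TRY→CHF→MXN: 1.66 × 0.0308 × 17.5 = 0.89474
NZD→MXN→TRY→NZD: 7.42 × 1.66 × 0.0683 = 0.84126
Maximum is NZD→CHF→MXN→NZD at 0.9211; no arbitrage — every cycle loses value.

0.9211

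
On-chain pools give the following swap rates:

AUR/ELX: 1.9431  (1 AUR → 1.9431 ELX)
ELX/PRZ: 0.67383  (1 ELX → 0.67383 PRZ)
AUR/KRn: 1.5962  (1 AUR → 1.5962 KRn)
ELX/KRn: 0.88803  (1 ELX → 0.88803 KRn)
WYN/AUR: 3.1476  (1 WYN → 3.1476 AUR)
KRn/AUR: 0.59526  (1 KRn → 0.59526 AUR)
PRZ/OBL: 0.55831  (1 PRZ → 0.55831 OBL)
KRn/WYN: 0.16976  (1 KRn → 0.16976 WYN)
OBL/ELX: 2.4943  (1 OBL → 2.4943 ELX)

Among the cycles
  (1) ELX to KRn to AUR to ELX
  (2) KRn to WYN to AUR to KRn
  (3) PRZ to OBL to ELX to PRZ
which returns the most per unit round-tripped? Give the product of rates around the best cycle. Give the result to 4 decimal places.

1.0271

(1) 0.88803 × 0.59526 × 1.9431 = 1.02714
(2) 0.16976 × 3.1476 × 1.5962 = 0.85291
(3) 0.55831 × 2.4943 × 0.67383 = 0.93837
Highest is cycle (1) at 1.0271 (>1, arbitrage).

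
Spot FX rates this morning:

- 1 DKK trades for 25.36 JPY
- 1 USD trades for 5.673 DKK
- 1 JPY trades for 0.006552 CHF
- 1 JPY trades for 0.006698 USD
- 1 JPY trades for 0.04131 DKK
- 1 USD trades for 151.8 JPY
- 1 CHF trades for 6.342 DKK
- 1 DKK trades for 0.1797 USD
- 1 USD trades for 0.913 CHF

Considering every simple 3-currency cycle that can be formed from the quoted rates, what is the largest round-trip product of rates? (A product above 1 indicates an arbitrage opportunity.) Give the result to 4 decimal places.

USD→JPY→DKK→USD: 151.8 × 0.04131 × 0.1797 = 1.12687
DKK→JPY→CHF→DKK: 25.36 × 0.006552 × 6.342 = 1.05378
USD→CHF→DKK→USD: 0.913 × 6.342 × 0.1797 = 1.04051
USD→DKK→JPY→USD: 5.673 × 25.36 × 0.006698 = 0.96362
Maximum is USD→JPY→DKK→USD at 1.1269; arbitrage exists.

1.1269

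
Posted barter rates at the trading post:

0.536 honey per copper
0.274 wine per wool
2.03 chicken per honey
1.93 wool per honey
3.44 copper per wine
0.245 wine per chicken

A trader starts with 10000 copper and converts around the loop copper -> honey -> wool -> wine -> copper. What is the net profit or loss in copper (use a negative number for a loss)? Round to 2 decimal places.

10000 copper × 0.536 = 5360 honey
5360 honey × 1.93 = 10344.8 wool
10344.8 wool × 0.274 = 2834.4752 wine
2834.4752 wine × 3.44 = 9750.594688 copper
Net change: 9750.594688 − 10000 = -249.405312 copper

-249.41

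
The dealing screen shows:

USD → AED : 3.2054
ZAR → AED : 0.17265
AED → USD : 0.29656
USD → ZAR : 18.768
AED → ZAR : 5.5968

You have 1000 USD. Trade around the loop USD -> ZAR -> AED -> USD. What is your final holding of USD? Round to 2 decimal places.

960.94

1000 USD × 18.768 = 18768 ZAR
18768 ZAR × 0.17265 = 3240.2952 AED
3240.2952 AED × 0.29656 = 960.941944512 USD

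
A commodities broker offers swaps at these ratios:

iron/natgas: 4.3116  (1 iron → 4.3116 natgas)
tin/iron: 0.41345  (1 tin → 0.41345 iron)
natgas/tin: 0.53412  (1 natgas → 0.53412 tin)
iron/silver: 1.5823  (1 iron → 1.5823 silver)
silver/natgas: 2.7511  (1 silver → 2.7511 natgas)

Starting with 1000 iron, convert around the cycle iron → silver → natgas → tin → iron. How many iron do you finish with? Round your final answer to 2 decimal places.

961.30

1000 iron × 1.5823 = 1582.3 silver
1582.3 silver × 2.7511 = 4353.06553 natgas
4353.06553 natgas × 0.53412 = 2325.0593608836 tin
2325.0593608836 tin × 0.41345 = 961.29579275732442 iron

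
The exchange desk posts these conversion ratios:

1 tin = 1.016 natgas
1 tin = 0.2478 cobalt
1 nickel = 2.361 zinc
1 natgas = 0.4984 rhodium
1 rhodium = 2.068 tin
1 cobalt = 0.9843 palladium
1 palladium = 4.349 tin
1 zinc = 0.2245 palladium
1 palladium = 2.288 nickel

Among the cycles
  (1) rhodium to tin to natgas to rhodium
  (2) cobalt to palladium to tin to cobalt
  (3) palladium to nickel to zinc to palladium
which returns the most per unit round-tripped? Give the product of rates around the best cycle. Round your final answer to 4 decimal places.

(1) 2.068 × 1.016 × 0.4984 = 1.04718
(2) 0.9843 × 4.349 × 0.2478 = 1.06076
(3) 2.288 × 2.361 × 0.2245 = 1.21274
Highest is cycle (3) at 1.2127 (>1, arbitrage).

1.2127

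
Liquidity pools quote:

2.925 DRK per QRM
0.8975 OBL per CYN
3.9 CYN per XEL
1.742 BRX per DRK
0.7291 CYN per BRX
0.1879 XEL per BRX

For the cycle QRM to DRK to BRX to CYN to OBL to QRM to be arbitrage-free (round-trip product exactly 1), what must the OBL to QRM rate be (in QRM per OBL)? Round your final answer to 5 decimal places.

0.29992

Known legs of the cycle: 2.925 × 1.742 × 0.7291 × 0.8975 = 3.3342301672875
For no arbitrage the full-cycle product must be 1, so the missing rate is 1 / 3.3342301672875 ≈ 0.2999193.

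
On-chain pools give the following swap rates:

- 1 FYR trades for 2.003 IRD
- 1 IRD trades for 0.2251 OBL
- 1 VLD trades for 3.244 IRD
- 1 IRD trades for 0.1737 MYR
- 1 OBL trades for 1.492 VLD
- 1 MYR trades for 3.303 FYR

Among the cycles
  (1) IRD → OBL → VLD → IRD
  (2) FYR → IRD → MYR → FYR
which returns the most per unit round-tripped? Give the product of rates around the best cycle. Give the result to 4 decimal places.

1.1492

(1) 0.2251 × 1.492 × 3.244 = 1.08949
(2) 2.003 × 0.1737 × 3.303 = 1.14918
Highest is cycle (2) at 1.1492 (>1, arbitrage).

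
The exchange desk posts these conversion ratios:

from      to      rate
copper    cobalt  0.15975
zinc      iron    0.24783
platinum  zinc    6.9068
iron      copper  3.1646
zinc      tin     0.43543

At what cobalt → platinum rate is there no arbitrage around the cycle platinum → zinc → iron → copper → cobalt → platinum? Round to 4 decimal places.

Known legs of the cycle: 6.9068 × 0.24783 × 3.1646 × 0.15975 = 0.8653473096361434
For no arbitrage the full-cycle product must be 1, so the missing rate is 1 / 0.8653473096361434 ≈ 1.155605.

1.1556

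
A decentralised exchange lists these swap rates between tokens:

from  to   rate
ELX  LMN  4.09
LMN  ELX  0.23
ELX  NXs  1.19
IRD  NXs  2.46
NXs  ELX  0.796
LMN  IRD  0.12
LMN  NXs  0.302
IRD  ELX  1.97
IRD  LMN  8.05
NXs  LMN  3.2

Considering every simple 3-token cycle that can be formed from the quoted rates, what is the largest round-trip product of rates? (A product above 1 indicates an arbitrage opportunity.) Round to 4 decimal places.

ELX→LMN→NXs→ELX: 4.09 × 0.302 × 0.796 = 0.98320
ELX→LMN→IRD→ELX: 4.09 × 0.12 × 1.97 = 0.96688
LMN→IRD→NXs→LMN: 0.12 × 2.46 × 3.2 = 0.94464
ELX→NXs→LMN→ELX: 1.19 × 3.2 × 0.23 = 0.87584
Maximum is ELX→LMN→NXs→ELX at 0.9832; no arbitrage — every cycle loses value.

0.9832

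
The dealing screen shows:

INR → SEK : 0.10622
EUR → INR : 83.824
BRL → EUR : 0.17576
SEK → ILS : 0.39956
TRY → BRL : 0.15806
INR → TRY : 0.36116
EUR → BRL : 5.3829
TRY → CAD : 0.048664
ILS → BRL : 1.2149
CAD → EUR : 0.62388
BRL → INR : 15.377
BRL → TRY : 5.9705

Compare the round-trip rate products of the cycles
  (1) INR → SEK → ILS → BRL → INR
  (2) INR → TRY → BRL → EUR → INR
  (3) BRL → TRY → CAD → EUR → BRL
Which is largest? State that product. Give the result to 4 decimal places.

(1) 0.10622 × 0.39956 × 1.2149 × 15.377 = 0.79287
(2) 0.36116 × 0.15806 × 0.17576 × 83.824 = 0.84103
(3) 5.9705 × 0.048664 × 0.62388 × 5.3829 = 0.97574
Highest is cycle (3) at 0.9757 (≤1, no arbitrage).

0.9757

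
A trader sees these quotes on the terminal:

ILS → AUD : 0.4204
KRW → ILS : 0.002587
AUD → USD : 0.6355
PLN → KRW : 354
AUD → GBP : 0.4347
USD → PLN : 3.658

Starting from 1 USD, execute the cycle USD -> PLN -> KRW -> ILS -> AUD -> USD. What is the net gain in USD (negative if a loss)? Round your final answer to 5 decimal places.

-0.10500

1 USD × 3.658 = 3.658 PLN
3.658 PLN × 354 = 1294.932 KRW
1294.932 KRW × 0.002587 = 3.349989084 ILS
3.349989084 ILS × 0.4204 = 1.4083354109136 AUD
1.4083354109136 AUD × 0.6355 = 0.8949971536355928 USD
Net change: 0.8949971536355928 − 1 = -0.1050028463644072 USD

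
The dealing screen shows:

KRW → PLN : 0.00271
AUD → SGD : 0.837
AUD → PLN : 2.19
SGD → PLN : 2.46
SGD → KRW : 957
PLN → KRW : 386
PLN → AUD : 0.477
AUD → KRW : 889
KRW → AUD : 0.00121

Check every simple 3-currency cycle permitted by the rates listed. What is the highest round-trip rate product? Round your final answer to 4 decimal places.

KRW→PLN→AUD→KRW: 0.00271 × 0.477 × 889 = 1.14918
KRW→AUD→PLN→KRW: 0.00121 × 2.19 × 386 = 1.02286
SGD→PLN→AUD→SGD: 2.46 × 0.477 × 0.837 = 0.98215
SGD→KRW→AUD→SGD: 957 × 0.00121 × 0.837 = 0.96922
Maximum is KRW→PLN→AUD→KRW at 1.1492; arbitrage exists.

1.1492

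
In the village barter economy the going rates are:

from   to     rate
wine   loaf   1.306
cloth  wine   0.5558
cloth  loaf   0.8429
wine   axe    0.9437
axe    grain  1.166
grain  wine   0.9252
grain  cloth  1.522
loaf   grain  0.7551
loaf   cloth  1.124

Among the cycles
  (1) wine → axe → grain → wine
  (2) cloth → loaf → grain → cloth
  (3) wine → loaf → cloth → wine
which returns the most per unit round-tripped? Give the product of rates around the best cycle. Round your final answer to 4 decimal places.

(1) 0.9437 × 1.166 × 0.9252 = 1.01805
(2) 0.8429 × 0.7551 × 1.522 = 0.96871
(3) 1.306 × 1.124 × 0.5558 = 0.81588
Highest is cycle (1) at 1.0180 (>1, arbitrage).

1.0180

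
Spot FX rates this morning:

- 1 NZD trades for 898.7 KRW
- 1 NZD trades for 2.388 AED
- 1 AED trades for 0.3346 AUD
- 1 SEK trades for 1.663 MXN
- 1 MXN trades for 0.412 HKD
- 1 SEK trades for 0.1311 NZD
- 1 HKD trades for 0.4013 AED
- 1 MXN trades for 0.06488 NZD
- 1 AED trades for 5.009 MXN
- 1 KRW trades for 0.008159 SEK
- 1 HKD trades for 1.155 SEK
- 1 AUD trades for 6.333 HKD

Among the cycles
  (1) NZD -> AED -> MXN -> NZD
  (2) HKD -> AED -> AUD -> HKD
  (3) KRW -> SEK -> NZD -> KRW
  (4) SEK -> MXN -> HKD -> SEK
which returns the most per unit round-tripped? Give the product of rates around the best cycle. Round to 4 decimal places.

0.9613

(1) 2.388 × 5.009 × 0.06488 = 0.77606
(2) 0.4013 × 0.3346 × 6.333 = 0.85036
(3) 0.008159 × 0.1311 × 898.7 = 0.96129
(4) 1.663 × 0.412 × 1.155 = 0.79136
Highest is cycle (3) at 0.9613 (≤1, no arbitrage).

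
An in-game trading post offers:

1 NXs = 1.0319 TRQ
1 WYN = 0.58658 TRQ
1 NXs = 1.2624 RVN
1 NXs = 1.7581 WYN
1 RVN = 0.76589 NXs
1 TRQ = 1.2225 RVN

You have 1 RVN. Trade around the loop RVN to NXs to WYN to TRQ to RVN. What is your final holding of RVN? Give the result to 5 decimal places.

0.96558

1 RVN × 0.76589 = 0.76589 NXs
0.76589 NXs × 1.7581 = 1.346511209 WYN
1.346511209 WYN × 0.58658 = 0.78983654497522 TRQ
0.78983654497522 TRQ × 1.2225 = 0.96557517623220645 RVN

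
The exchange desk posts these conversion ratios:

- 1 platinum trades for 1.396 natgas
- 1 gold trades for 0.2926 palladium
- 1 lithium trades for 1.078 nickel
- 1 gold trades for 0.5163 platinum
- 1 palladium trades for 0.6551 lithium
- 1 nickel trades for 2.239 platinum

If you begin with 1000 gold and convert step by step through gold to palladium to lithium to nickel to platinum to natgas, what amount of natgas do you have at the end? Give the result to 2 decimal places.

1000 gold × 0.2926 = 292.6 palladium
292.6 palladium × 0.6551 = 191.68226 lithium
191.68226 lithium × 1.078 = 206.63347628 nickel
206.63347628 nickel × 2.239 = 462.65235339092 platinum
462.65235339092 platinum × 1.396 = 645.86268533372432 natgas

645.86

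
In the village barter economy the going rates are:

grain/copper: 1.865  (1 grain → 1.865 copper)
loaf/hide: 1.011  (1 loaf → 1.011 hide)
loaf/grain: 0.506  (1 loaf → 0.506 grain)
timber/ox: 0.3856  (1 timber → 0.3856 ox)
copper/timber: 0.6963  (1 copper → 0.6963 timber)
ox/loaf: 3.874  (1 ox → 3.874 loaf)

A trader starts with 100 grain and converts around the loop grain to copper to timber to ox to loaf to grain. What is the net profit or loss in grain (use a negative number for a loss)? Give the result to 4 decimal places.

-1.8427

100 grain × 1.865 = 186.5 copper
186.5 copper × 0.6963 = 129.85995 timber
129.85995 timber × 0.3856 = 50.07399672 ox
50.07399672 ox × 3.874 = 193.98666329328 loaf
193.98666329328 loaf × 0.506 = 98.15725162639968 grain
Net change: 98.15725162639968 − 100 = -1.84274837360032 grain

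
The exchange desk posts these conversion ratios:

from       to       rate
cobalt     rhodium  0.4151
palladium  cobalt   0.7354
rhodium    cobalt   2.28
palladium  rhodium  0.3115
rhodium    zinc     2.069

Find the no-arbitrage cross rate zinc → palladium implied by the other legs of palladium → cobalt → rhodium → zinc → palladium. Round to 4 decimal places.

1.5833

Known legs of the cycle: 0.7354 × 0.4151 × 2.069 = 0.63159233326
For no arbitrage the full-cycle product must be 1, so the missing rate is 1 / 0.63159233326 ≈ 1.583300.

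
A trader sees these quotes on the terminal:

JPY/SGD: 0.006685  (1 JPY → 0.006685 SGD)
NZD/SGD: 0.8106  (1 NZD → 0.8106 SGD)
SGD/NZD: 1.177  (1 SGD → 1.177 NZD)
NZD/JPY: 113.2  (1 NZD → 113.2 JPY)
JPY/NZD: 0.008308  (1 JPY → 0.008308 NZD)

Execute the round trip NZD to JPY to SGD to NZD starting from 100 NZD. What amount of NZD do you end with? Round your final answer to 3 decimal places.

89.069

100 NZD × 113.2 = 11320 JPY
11320 JPY × 0.006685 = 75.6742 SGD
75.6742 SGD × 1.177 = 89.0685334 NZD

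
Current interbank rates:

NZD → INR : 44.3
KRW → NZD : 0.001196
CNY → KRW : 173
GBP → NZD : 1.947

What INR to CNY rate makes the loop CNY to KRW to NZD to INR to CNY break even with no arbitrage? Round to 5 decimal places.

Known legs of the cycle: 173 × 0.001196 × 44.3 = 9.1660244
For no arbitrage the full-cycle product must be 1, so the missing rate is 1 / 9.1660244 ≈ 0.1090986.

0.10910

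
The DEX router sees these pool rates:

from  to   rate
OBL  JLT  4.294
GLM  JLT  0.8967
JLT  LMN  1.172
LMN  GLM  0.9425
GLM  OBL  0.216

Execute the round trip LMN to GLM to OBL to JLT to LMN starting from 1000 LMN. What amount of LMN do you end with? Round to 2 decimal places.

1024.53

1000 LMN × 0.9425 = 942.5 GLM
942.5 GLM × 0.216 = 203.58 OBL
203.58 OBL × 4.294 = 874.17252 JLT
874.17252 JLT × 1.172 = 1024.53019344 LMN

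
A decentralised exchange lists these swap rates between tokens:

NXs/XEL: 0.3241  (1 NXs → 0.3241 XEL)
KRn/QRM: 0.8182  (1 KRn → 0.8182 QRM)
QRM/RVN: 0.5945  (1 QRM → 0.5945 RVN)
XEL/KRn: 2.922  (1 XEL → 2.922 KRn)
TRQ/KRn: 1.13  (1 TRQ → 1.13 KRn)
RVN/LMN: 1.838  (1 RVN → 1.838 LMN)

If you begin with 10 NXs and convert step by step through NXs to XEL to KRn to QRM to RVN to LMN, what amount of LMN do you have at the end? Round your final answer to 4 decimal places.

10 NXs × 0.3241 = 3.241 XEL
3.241 XEL × 2.922 = 9.470202 KRn
9.470202 KRn × 0.8182 = 7.7485192764 QRM
7.7485192764 QRM × 0.5945 = 4.6064947098198 RVN
4.6064947098198 RVN × 1.838 = 8.4667372766487924 LMN

8.4667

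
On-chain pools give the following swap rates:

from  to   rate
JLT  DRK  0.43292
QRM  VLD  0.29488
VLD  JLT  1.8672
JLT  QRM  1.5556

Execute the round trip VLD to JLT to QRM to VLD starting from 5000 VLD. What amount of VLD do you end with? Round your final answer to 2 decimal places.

5000 VLD × 1.8672 = 9336 JLT
9336 JLT × 1.5556 = 14523.0816 QRM
14523.0816 QRM × 0.29488 = 4282.566302208 VLD

4282.57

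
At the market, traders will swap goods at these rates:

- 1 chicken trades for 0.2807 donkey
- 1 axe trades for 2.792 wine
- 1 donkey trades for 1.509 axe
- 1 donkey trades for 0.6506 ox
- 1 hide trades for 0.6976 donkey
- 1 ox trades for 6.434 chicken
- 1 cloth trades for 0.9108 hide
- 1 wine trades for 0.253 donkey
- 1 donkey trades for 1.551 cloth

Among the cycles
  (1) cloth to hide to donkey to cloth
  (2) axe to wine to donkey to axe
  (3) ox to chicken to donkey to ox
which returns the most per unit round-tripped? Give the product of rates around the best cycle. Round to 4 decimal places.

1.1750

(1) 0.9108 × 0.6976 × 1.551 = 0.98547
(2) 2.792 × 0.253 × 1.509 = 1.06592
(3) 6.434 × 0.2807 × 0.6506 = 1.17500
Highest is cycle (3) at 1.1750 (>1, arbitrage).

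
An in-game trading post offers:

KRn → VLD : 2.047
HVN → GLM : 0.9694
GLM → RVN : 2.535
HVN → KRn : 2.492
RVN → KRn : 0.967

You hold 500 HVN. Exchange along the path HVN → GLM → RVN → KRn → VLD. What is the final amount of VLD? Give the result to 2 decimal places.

500 HVN × 0.9694 = 484.7 GLM
484.7 GLM × 2.535 = 1228.7145 RVN
1228.7145 RVN × 0.967 = 1188.1669215 KRn
1188.1669215 KRn × 2.047 = 2432.1776883105 VLD

2432.18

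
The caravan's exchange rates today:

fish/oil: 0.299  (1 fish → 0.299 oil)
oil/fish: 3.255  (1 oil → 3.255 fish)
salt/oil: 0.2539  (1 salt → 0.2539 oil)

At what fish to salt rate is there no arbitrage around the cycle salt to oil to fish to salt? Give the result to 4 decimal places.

Known legs of the cycle: 0.2539 × 3.255 = 0.8264445
For no arbitrage the full-cycle product must be 1, so the missing rate is 1 / 0.8264445 ≈ 1.210003.

1.2100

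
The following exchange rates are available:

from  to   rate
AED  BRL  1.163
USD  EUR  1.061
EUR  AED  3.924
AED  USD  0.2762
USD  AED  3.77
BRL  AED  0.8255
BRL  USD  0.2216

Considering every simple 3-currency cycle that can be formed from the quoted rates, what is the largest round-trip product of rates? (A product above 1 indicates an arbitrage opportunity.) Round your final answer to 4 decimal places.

1.1499

USD→EUR→AED→USD: 1.061 × 3.924 × 0.2762 = 1.14992
USD→AED→BRL→USD: 3.77 × 1.163 × 0.2216 = 0.97161
Maximum is USD→EUR→AED→USD at 1.1499; arbitrage exists.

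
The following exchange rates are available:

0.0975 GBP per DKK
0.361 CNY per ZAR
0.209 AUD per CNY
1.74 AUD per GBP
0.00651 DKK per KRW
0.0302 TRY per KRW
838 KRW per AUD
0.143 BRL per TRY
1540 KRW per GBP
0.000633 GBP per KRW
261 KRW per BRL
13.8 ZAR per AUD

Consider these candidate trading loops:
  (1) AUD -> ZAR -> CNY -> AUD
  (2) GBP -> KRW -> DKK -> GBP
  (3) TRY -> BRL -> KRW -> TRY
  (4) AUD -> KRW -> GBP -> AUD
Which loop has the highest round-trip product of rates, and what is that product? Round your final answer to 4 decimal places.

(1) 13.8 × 0.361 × 0.209 = 1.04120
(2) 1540 × 0.00651 × 0.0975 = 0.97748
(3) 0.143 × 261 × 0.0302 = 1.12715
(4) 838 × 0.000633 × 1.74 = 0.92299
Highest is cycle (3) at 1.1272 (>1, arbitrage).

1.1272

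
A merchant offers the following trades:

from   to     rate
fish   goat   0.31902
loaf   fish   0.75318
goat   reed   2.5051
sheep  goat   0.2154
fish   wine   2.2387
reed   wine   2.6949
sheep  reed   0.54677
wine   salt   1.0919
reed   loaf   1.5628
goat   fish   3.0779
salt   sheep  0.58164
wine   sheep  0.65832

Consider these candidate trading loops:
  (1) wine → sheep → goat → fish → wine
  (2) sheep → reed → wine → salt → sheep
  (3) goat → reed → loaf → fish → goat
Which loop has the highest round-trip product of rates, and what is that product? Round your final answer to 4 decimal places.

0.9771

(1) 0.65832 × 0.2154 × 3.0779 × 2.2387 = 0.97709
(2) 0.54677 × 2.6949 × 1.0919 × 0.58164 = 0.93580
(3) 2.5051 × 1.5628 × 0.75318 × 0.31902 = 0.94069
Highest is cycle (1) at 0.9771 (≤1, no arbitrage).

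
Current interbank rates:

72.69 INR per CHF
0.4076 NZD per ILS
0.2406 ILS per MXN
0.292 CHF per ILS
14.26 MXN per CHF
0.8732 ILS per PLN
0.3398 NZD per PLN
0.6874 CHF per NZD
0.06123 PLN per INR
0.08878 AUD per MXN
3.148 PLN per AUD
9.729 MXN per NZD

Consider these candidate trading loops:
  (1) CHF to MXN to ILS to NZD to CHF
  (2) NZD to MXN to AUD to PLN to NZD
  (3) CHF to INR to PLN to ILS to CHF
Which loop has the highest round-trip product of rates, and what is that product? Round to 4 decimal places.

1.1348

(1) 14.26 × 0.2406 × 0.4076 × 0.6874 = 0.96130
(2) 9.729 × 0.08878 × 3.148 × 0.3398 = 0.92394
(3) 72.69 × 0.06123 × 0.8732 × 0.292 = 1.13484
Highest is cycle (3) at 1.1348 (>1, arbitrage).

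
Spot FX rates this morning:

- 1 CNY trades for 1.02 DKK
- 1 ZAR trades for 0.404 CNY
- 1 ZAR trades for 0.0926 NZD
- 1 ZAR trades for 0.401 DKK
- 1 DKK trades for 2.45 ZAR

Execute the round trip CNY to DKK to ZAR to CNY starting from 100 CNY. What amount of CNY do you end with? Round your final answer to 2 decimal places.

100 CNY × 1.02 = 102 DKK
102 DKK × 2.45 = 249.9 ZAR
249.9 ZAR × 0.404 = 100.9596 CNY

100.96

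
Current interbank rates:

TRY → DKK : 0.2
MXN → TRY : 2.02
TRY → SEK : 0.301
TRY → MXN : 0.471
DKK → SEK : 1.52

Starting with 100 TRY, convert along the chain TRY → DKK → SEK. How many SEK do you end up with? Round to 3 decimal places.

30.400

100 TRY × 0.2 = 20 DKK
20 DKK × 1.52 = 30.4 SEK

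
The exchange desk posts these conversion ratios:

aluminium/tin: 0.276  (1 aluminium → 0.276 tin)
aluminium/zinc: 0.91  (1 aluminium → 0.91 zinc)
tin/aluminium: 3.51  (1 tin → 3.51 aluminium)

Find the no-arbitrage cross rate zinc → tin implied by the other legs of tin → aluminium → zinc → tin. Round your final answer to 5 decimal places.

0.31308

Known legs of the cycle: 3.51 × 0.91 = 3.1941
For no arbitrage the full-cycle product must be 1, so the missing rate is 1 / 3.1941 ≈ 0.3130772.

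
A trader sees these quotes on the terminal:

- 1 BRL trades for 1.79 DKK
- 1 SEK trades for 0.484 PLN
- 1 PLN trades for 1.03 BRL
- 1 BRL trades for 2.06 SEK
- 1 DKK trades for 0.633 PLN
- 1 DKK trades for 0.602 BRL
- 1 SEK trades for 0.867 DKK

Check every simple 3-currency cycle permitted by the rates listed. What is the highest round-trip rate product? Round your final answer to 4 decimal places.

PLN→BRL→DKK→PLN: 1.03 × 1.79 × 0.633 = 1.16706
SEK→DKK→BRL→SEK: 0.867 × 0.602 × 2.06 = 1.07518
PLN→BRL→SEK→PLN: 1.03 × 2.06 × 0.484 = 1.02695
Maximum is PLN→BRL→DKK→PLN at 1.1671; arbitrage exists.

1.1671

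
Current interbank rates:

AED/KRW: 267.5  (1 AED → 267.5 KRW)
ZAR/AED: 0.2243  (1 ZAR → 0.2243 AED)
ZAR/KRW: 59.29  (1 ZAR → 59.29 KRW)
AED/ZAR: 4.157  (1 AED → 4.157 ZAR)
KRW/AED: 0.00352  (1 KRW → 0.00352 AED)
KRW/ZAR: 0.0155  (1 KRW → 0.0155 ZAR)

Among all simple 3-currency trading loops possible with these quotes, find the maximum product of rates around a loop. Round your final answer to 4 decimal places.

ZAR→AED→KRW→ZAR: 0.2243 × 267.5 × 0.0155 = 0.93000
ZAR→KRW→AED→ZAR: 59.29 × 0.00352 × 4.157 = 0.86757
Maximum is ZAR→AED→KRW→ZAR at 0.9300; no arbitrage — every cycle loses value.

0.9300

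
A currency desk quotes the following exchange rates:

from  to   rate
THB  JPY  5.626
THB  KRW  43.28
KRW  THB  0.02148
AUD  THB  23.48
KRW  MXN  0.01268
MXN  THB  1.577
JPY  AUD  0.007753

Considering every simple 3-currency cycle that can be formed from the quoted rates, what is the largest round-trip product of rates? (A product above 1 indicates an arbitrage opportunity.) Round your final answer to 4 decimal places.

1.0242

AUD→THB→JPY→AUD: 23.48 × 5.626 × 0.007753 = 1.02416
THB→KRW→MXN→THB: 43.28 × 0.01268 × 1.577 = 0.86544
Maximum is AUD→THB→JPY→AUD at 1.0242; arbitrage exists.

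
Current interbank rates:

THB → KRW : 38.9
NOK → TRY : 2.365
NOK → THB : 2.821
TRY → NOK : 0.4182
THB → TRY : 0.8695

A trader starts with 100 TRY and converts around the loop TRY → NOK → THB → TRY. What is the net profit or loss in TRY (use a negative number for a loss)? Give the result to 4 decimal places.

2.5786

100 TRY × 0.4182 = 41.82 NOK
41.82 NOK × 2.821 = 117.97422 THB
117.97422 THB × 0.8695 = 102.57858429 TRY
Net change: 102.57858429 − 100 = 2.57858429 TRY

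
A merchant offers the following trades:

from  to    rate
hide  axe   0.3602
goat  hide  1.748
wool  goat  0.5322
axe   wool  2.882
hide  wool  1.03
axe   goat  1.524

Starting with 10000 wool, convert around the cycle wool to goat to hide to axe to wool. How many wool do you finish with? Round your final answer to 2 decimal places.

10000 wool × 0.5322 = 5322 goat
5322 goat × 1.748 = 9302.856 hide
9302.856 hide × 0.3602 = 3350.8887312 axe
3350.8887312 axe × 2.882 = 9657.2613233184 wool

9657.26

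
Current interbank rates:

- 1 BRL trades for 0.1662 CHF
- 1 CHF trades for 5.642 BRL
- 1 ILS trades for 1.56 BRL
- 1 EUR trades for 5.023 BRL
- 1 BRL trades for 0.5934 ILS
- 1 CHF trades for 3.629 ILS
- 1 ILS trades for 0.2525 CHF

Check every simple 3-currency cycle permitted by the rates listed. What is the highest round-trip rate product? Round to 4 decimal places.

0.9409

CHF→ILS→BRL→CHF: 3.629 × 1.56 × 0.1662 = 0.94090
CHF→BRL→ILS→CHF: 5.642 × 0.5934 × 0.2525 = 0.84536
Maximum is CHF→ILS→BRL→CHF at 0.9409; no arbitrage — every cycle loses value.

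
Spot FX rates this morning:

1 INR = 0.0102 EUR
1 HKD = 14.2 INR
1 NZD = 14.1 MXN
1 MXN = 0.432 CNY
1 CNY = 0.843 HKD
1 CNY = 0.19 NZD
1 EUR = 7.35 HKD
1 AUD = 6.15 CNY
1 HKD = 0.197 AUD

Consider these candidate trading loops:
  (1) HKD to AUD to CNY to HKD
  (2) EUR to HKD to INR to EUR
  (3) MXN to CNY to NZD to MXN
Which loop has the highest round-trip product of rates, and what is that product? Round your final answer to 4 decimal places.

(1) 0.197 × 6.15 × 0.843 = 1.02134
(2) 7.35 × 14.2 × 0.0102 = 1.06457
(3) 0.432 × 0.19 × 14.1 = 1.15733
Highest is cycle (3) at 1.1573 (>1, arbitrage).

1.1573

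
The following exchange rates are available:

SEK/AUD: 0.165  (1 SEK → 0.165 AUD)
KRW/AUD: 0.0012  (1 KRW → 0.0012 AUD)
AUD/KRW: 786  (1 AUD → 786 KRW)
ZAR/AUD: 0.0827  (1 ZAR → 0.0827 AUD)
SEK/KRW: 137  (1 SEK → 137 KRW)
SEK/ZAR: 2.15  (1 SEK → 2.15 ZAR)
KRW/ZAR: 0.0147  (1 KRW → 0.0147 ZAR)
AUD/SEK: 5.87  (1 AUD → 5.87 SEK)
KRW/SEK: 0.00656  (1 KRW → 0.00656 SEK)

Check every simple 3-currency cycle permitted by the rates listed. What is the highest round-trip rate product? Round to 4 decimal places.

1.0437

AUD→SEK→ZAR→AUD: 5.87 × 2.15 × 0.0827 = 1.04372
AUD→SEK→KRW→AUD: 5.87 × 137 × 0.0012 = 0.96503
AUD→KRW→ZAR→AUD: 786 × 0.0147 × 0.0827 = 0.95553
AUD→KRW→SEK→AUD: 786 × 0.00656 × 0.165 = 0.85077
Maximum is AUD→SEK→ZAR→AUD at 1.0437; arbitrage exists.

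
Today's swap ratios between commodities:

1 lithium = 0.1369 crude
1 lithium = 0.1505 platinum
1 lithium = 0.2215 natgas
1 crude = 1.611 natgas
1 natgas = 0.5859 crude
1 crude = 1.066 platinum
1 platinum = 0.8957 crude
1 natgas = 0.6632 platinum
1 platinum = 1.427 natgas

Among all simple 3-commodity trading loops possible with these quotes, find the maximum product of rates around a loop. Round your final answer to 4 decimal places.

0.9570

natgas→platinum→crude→natgas: 0.6632 × 0.8957 × 1.611 = 0.95698
natgas→crude→platinum→natgas: 0.5859 × 1.066 × 1.427 = 0.89126
Maximum is natgas→platinum→crude→natgas at 0.9570; no arbitrage — every cycle loses value.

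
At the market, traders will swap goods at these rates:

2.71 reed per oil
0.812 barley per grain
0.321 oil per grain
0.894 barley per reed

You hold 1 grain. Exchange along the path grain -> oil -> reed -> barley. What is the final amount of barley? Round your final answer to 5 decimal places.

1 grain × 0.321 = 0.321 oil
0.321 oil × 2.71 = 0.86991 reed
0.86991 reed × 0.894 = 0.77769954 barley

0.77770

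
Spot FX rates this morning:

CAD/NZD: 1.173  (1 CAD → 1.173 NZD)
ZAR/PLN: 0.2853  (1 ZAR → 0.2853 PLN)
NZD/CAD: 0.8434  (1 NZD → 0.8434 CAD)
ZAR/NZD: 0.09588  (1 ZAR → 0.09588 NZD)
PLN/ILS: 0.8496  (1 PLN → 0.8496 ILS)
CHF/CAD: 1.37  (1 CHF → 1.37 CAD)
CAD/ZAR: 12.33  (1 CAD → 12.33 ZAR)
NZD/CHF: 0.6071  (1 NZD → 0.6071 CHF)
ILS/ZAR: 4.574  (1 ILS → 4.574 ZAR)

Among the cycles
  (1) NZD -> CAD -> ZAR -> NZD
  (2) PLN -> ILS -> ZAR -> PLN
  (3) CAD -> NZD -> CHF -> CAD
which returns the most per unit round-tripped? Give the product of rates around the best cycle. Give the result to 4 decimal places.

1.1087

(1) 0.8434 × 12.33 × 0.09588 = 0.99707
(2) 0.8496 × 4.574 × 0.2853 = 1.10870
(3) 1.173 × 0.6071 × 1.37 = 0.97562
Highest is cycle (2) at 1.1087 (>1, arbitrage).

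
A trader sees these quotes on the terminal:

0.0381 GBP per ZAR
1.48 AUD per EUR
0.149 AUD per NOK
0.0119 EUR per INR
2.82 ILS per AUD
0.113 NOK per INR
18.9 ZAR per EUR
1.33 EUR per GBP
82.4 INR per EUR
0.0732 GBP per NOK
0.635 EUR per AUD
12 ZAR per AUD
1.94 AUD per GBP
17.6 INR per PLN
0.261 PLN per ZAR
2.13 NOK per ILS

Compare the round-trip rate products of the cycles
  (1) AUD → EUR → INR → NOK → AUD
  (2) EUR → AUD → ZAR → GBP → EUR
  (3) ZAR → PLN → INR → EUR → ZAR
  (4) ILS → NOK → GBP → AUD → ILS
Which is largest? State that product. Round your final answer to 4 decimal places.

(1) 0.635 × 82.4 × 0.113 × 0.149 = 0.88098
(2) 1.48 × 12 × 0.0381 × 1.33 = 0.89995
(3) 0.261 × 17.6 × 0.0119 × 18.9 = 1.03315
(4) 2.13 × 0.0732 × 1.94 × 2.82 = 0.85299
Highest is cycle (3) at 1.0331 (>1, arbitrage).

1.0331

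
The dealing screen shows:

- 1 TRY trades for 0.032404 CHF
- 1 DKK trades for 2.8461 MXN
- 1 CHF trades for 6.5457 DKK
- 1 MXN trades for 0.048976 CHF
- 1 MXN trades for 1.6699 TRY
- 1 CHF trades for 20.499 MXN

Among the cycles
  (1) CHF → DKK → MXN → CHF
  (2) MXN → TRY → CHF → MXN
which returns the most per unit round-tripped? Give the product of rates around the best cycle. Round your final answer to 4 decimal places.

(1) 6.5457 × 2.8461 × 0.048976 = 0.91241
(2) 1.6699 × 0.032404 × 20.499 = 1.10923
Highest is cycle (2) at 1.1092 (>1, arbitrage).

1.1092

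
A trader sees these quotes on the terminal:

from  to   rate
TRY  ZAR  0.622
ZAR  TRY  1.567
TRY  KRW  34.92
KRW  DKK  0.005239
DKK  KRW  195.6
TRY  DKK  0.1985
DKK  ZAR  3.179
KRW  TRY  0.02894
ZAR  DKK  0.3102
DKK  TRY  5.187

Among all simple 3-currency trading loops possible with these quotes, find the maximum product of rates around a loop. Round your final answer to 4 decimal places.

TRY→DKK→KRW→TRY: 0.1985 × 195.6 × 0.02894 = 1.12364
ZAR→DKK→TRY→ZAR: 0.3102 × 5.187 × 0.622 = 1.00080
ZAR→TRY→DKK→ZAR: 1.567 × 0.1985 × 3.179 = 0.98883
TRY→KRW→DKK→TRY: 34.92 × 0.005239 × 5.187 = 0.94894
Maximum is TRY→DKK→KRW→TRY at 1.1236; arbitrage exists.

1.1236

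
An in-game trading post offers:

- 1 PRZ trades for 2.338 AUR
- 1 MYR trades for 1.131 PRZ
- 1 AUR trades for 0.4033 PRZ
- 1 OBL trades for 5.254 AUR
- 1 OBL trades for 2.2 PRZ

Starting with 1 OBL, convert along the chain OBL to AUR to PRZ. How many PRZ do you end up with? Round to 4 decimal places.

2.1189

1 OBL × 5.254 = 5.254 AUR
5.254 AUR × 0.4033 = 2.1189382 PRZ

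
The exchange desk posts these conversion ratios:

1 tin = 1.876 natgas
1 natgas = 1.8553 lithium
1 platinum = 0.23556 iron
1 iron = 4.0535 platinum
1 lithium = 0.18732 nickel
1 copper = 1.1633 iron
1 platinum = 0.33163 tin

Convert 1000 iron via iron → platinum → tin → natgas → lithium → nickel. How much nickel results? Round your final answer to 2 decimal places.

876.43

1000 iron × 4.0535 = 4053.5 platinum
4053.5 platinum × 0.33163 = 1344.262205 tin
1344.262205 tin × 1.876 = 2521.83589658 natgas
2521.83589658 natgas × 1.8553 = 4678.762138924874 lithium
4678.762138924874 lithium × 0.18732 = 876.42572386340739768 nickel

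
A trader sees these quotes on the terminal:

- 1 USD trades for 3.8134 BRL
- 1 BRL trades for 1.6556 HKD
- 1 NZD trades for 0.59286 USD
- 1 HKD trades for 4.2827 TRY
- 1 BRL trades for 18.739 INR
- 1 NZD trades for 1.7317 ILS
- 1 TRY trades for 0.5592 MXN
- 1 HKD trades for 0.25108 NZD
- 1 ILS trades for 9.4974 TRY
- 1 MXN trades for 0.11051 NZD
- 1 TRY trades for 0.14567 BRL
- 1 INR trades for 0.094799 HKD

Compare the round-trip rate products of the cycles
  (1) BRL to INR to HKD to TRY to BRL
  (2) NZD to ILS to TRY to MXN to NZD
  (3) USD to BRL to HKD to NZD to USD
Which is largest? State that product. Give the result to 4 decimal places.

(1) 18.739 × 0.094799 × 4.2827 × 0.14567 = 1.10825
(2) 1.7317 × 9.4974 × 0.5592 × 0.11051 = 1.01636
(3) 3.8134 × 1.6556 × 0.25108 × 0.59286 = 0.93979
Highest is cycle (1) at 1.1083 (>1, arbitrage).

1.1083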